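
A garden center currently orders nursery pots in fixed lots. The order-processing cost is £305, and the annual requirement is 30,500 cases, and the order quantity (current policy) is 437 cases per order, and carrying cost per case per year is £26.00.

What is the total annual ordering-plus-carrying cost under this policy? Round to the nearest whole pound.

£26,968

Annual ordering cost = (D/Q)·S = (30,500/437) × 305 = £21,287.19
Annual holding cost  = (Q/2)·H = (437/2) × 26 = £5,681.00
Total = £21,287.19 + £5,681.00 = £26,968.19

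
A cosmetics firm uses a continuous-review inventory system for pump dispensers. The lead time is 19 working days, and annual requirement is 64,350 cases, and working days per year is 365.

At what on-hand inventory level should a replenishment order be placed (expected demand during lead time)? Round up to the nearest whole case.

3,350 cases

Daily demand d = 64,350 / 365 = 176.301 cases/day
Demand during lead time = 176.301 × 19 = 3,349.73
Reorder point = 3,349.73 → round up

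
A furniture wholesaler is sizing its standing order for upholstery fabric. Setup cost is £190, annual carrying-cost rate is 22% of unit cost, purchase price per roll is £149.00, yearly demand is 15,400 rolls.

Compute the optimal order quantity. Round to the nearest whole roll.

H = i·C = 0.22 × £149 = £32.7800 per roll-year
EOQ = √(2DS/H) = √(2 × 15,400 × 190 / 32.78)
    = √(178,523.49) ≈ 422.52

423 rolls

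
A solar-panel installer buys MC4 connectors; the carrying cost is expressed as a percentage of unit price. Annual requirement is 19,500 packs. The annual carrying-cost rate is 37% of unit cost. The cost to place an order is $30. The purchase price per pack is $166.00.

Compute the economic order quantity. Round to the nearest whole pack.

138 packs

Carrying cost H = $166 × 37% = $61.4200/pack/yr
EOQ = √(2DS/H) = √(2 × 19,500 × 30 / 61.42)
    = √(19,049.17) ≈ 138.02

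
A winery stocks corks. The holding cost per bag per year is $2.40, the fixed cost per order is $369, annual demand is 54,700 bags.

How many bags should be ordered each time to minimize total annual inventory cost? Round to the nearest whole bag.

EOQ = √(2DS/H) = √(2 × 54,700 × 369 / 2.4)
    = √(16,820,250.00) ≈ 4,101.25

4,101 bags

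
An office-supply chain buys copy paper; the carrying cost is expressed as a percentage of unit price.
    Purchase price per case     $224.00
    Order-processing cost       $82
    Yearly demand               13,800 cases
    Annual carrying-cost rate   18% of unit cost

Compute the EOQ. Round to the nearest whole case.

Holding cost per case per year: H = 18% × $224 = $40.3200
EOQ = √(2DS/H) = √(2 × 13,800 × 82 / 40.32)
    = √(56,130.95) ≈ 236.92

237 cases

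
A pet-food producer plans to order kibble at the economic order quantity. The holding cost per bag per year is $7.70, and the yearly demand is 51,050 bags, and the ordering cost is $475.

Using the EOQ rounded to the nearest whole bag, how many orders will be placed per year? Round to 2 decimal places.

20.34 orders per year

Optimal lot size Q* = (2 × 51,050 × $475 / $7.7)^½ ≈ 2,509.66 → Q = 2,510
N = D/Q = 51,050/2,510 ≈ 20.339 orders/yr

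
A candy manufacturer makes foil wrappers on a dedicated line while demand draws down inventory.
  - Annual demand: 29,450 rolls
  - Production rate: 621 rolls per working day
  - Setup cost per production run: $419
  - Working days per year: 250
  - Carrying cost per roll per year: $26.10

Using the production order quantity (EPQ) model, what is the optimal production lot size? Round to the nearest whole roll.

1,080 rolls

d = 29,450/250 = 117.8000 rolls/day;  effective holding cost H(1 − d/p) = 26.1·(1 − 117.8000/621) = 21.14899
Q* = √(2DS / H_eff) = √(2·29,450·419 / 21.14899) ≈ 1,080.24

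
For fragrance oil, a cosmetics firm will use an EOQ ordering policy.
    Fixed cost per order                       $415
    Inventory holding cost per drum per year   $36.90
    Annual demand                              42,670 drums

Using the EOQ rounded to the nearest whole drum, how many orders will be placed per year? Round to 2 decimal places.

2DS/H = 2·42,670·415/36.9 = 959,785.91
EOQ = √959,785.91 ≈ 979.69 → Q = 980
Orders per year = D/Q = 42,670 / 980 = 43.541

43.54 orders per year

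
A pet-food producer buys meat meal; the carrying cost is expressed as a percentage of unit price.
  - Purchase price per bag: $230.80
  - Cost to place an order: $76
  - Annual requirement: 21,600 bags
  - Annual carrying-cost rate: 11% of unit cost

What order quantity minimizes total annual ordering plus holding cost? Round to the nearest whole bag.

360 bags

Holding cost per bag per year: H = 11% × $230.8 = $25.3880
EOQ = √(2DS/H) = √(2 × 21,600 × 76 / 25.388)
    = √(129,320.94) ≈ 359.61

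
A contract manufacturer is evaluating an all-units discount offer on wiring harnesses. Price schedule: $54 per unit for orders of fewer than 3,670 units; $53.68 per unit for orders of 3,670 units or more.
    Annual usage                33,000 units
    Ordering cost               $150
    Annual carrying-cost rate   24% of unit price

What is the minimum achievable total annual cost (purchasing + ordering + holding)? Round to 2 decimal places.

H₁ = 24%×$54 = $12.9600;  H₂ = 24%×$53.68 = $12.8832
EOQ₁ = √(2×33,000×150/12.9600) = 874.01  (< 3,670, feasible at tier 1)
EOQ₂ = √(2×33,000×150/12.8832) = 876.61  (< 3,670 → use Q = 3,670 at tier-2 price)
TC(tier 1 (EOQ₁), Q≈874.0) = $1,793,327.14
TC(tier 2, Q≈3,670.0) = $1,796,429.45
Minimum at tier 1 (EOQ₁): $1,793,327.14

$1,793,327.14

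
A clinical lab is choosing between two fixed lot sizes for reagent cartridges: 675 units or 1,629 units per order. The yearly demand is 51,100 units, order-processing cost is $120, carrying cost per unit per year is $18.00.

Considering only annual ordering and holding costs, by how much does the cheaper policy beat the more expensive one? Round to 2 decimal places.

$3,265.83

TC(Q) = (D/Q)S + (Q/2)H
TC(675) = (51,100/675)×120 + (675/2)×18 = $15,159.44
TC(1,629) = (51,100/1,629)×120 + (1,629/2)×18 = $18,425.27
Cheaper: Q = 675.  Difference = $3,265.83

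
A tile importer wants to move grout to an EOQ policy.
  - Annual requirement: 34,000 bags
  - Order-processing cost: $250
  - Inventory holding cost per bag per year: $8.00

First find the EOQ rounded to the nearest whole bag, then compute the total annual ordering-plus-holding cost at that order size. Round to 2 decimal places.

$11,661.90

2DS/H = 2·34,000·250/8 = 2,125,000.00
EOQ = √2,125,000.00 ≈ 1,457.74 → Q = 1,458 bags
Annual ordering cost = (D/Q)·S = (34,000/1,458) × 250 = $5,829.90
Annual holding cost  = (Q/2)·H = (1,458/2) × 8 = $5,832.00
Total = $5,829.90 + $5,832.00 = $11,661.90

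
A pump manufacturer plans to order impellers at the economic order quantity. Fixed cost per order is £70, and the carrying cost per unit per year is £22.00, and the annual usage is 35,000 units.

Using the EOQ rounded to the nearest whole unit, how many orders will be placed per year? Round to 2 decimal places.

EOQ = √(2DS/H) = √(2 × 35,000 × 70 / 22)
    = √(222,727.27) ≈ 471.94 → Q = 472
N = D/Q = 35,000/472 ≈ 74.153 orders/yr

74.15 orders per year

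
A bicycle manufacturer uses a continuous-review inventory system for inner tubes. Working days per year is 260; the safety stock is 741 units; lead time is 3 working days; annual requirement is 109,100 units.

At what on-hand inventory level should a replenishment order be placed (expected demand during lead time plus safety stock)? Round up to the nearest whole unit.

Daily demand d = 109,100 / 260 = 419.615 units/day
Demand during lead time = 419.615 × 3 = 1,258.85
Reorder point = 1,258.85 + 741 = 1,999.85 → round up

2,000 units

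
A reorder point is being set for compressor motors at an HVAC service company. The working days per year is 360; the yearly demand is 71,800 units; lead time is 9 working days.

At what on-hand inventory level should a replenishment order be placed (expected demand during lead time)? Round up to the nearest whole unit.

1,795 units

Daily demand d = 71,800 / 360 = 199.444 units/day
Demand during lead time = 199.444 × 9 = 1,795.00
Reorder point = 1,795.00 → round up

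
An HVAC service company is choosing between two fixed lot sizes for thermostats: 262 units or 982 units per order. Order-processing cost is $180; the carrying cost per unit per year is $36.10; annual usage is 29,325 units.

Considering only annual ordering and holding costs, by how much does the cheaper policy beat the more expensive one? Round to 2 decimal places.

TC(Q) = (D/Q)S + (Q/2)H
TC(262) = (29,325/262)×180 + (262/2)×36.1 = $24,876.05
TC(982) = (29,325/982)×180 + (982/2)×36.1 = $23,100.35
|ΔTC| = |$24,876.05 − $23,100.35| = $1,775.69

$1,775.69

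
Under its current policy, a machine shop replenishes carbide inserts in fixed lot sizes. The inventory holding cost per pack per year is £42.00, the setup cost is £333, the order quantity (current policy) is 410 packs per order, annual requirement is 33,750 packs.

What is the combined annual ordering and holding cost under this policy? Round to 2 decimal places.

£36,021.59

Ordering: D/Q × S = 33,750/410 × £333 = £27,411.59
Holding:  Q/2 × H = 410/2 × £42 = £8,610.00
Total = £27,411.59 + £8,610.00 = £36,021.59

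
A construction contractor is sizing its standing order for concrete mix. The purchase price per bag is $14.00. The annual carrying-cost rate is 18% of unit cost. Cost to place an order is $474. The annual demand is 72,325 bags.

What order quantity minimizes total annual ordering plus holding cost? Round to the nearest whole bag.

5,216 bags

Carrying cost H = $14 × 18% = $2.5200/bag/yr
Q* = √(2·D·S / H) = √(2·72,325·474 / 2.52) = √27,207,976.2 ≈ 5,216.13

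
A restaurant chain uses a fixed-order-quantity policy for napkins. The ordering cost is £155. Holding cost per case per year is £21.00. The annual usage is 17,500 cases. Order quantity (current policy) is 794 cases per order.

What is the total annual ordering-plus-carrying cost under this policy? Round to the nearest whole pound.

Annual ordering cost = (D/Q)·S = (17,500/794) × 155 = £3,416.25
Annual holding cost  = (Q/2)·H = (794/2) × 21 = £8,337.00
Total = £3,416.25 + £8,337.00 = £11,753.25

£11,753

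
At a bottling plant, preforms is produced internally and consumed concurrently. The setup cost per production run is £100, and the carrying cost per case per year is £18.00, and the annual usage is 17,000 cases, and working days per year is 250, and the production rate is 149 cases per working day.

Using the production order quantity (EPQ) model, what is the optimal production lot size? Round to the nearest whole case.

589 cases

Daily demand d = 17,000/250 = 68.000; p = 149; 1 − d/p = 0.54362
EPQ = √(2DS / (H(1 − d/p)))
    = √(2 × 17,000 × 100 / (18 × 0.54362)) ≈ 589.46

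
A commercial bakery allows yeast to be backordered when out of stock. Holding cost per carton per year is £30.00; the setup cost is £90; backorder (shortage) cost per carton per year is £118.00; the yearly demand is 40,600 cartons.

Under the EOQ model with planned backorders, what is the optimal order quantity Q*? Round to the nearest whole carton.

Basic EOQ = √(2·40,600·90/30) = 493.559
Backorder adjustment √((H+b)/b) = √((30+118)/118) = 1.1199
Q* = 493.559 × 1.1199 ≈ 552.75

553 cartons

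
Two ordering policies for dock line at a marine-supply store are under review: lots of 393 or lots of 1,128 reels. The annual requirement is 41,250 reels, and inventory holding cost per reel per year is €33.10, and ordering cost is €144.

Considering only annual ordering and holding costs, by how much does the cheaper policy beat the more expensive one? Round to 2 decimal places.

TC(Q) = (D/Q)S + (Q/2)H
TC(393) = (41,250/393)×144 + (393/2)×33.1 = €21,618.65
TC(1,128) = (41,250/1,128)×144 + (1,128/2)×33.1 = €23,934.36
Cheaper: Q = 393.  Difference = €2,315.70

€2,315.70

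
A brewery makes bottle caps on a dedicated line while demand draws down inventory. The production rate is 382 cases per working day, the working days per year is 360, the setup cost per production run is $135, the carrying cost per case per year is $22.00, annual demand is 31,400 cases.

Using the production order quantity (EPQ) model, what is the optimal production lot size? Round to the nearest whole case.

Daily demand d = 31,400/360 = 87.222; p = 382; 1 − d/p = 0.77167
EPQ = √(2DS / (H(1 − d/p)))
    = √(2 × 31,400 × 135 / (22 × 0.77167)) ≈ 706.67

707 cases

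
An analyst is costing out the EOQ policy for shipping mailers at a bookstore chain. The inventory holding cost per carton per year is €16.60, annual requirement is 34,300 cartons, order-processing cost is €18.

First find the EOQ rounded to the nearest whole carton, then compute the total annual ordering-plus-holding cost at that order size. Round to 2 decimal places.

Q* = √(2·D·S / H) = √(2·34,300·18 / 16.6) = √74,385.5 ≈ 272.74 → Q = 273 cartons
Annual ordering cost = (D/Q)·S = (34,300/273) × 18 = €2,261.54
Annual holding cost  = (Q/2)·H = (273/2) × 16.6 = €2,265.90
Total = €2,261.54 + €2,265.90 = €4,527.44

€4,527.44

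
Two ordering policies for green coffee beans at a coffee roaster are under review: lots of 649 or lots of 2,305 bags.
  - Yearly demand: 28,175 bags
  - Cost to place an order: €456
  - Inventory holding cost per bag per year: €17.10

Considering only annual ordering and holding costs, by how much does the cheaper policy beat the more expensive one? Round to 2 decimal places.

Annual cost at Q: ordering D·S/Q plus holding Q·H/2.
TC(649) = (28,175/649)×456 + (649/2)×17.1 = €25,345.25
TC(2,305) = (28,175/2,305)×456 + (2,305/2)×17.1 = €25,281.63
Lots of 2,305 are cheaper by €63.62.

€63.62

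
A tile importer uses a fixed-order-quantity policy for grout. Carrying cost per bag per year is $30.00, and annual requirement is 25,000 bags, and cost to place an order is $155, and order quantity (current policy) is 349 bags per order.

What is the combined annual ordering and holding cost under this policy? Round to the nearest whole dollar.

Annual ordering cost = (D/Q)·S = (25,000/349) × 155 = $11,103.15
Annual holding cost  = (Q/2)·H = (349/2) × 30 = $5,235.00
Total = $11,103.15 + $5,235.00 = $16,338.15

$16,338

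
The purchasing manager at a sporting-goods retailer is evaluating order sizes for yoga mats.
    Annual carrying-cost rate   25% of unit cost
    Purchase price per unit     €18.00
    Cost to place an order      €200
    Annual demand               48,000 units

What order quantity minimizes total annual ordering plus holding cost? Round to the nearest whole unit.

H = i·C = 0.25 × €18 = €4.5000 per unit-year
EOQ = √(2DS/H) = √(2 × 48,000 × 200 / 4.5)
    = √(4,266,666.67) ≈ 2,065.59

2,066 units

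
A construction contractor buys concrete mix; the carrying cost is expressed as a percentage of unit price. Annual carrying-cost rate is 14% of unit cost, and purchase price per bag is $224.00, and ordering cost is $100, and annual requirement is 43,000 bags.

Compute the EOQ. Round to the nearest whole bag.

Holding cost per bag per year: H = 14% × $224 = $31.3600
EOQ = √(2DS/H) = √(2 × 43,000 × 100 / 31.36)
    = √(274,234.69) ≈ 523.67

524 bags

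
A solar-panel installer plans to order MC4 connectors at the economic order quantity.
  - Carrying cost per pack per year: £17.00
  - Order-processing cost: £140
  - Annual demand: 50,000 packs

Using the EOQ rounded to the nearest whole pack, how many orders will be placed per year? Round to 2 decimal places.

EOQ = √(2DS/H) = √(2 × 50,000 × 140 / 17)
    = √(823,529.41) ≈ 907.49 → Q = 907
Orders per year = D/Q = 50,000 / 907 = 55.127

55.13 orders per year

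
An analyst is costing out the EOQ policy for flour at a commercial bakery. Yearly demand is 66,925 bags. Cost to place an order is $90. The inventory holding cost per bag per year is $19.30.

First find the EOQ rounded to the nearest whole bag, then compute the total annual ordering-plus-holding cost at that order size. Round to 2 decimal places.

$15,247.87

2DS/H = 2·66,925·90/19.3 = 624,170.98
EOQ = √624,170.98 ≈ 790.04 → Q = 790 bags
Ordering: D/Q × S = 66,925/790 × $90 = $7,624.37
Holding:  Q/2 × H = 790/2 × $19.3 = $7,623.50
Total = $7,624.37 + $7,623.50 = $15,247.87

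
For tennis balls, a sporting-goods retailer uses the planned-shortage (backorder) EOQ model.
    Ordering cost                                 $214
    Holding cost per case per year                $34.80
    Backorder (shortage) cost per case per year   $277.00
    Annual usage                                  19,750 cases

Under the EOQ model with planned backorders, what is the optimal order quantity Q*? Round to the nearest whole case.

523 cases

Q* = √(2DS/H) · √((H + b)/b)
   = √(2 × 19,750 × 214 / 34.8) · √((34.8 + 277) / 277)
   = 492.851 × 1.0610 ≈ 522.89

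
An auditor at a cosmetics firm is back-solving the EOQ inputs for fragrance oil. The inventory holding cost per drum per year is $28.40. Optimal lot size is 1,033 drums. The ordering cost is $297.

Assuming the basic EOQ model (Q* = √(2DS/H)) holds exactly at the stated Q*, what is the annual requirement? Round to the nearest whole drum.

51,019 drums per year

From Q* = √(2DS/H) ⇒ Q*² = 2DS/H.
D = Q²H / (2S) = 1,033² × 28.4 / (2 × 297) = 51,019.07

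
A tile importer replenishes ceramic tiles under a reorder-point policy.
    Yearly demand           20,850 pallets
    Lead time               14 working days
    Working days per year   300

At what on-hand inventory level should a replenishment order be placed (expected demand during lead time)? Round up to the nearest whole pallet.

Daily demand d = 20,850 / 300 = 69.500 pallets/day
Demand during lead time = 69.500 × 14 = 973.00
Reorder point = 973.00 → round up

973 pallets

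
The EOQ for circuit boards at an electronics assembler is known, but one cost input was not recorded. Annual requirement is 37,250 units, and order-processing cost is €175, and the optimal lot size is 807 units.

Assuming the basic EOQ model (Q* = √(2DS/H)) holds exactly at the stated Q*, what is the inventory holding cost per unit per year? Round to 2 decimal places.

€20.02

From Q* = √(2DS/H) ⇒ Q*² = 2DS/H.
H = 2DS / Q² = 2 × 37,250 × 175 / 807² = 20.0192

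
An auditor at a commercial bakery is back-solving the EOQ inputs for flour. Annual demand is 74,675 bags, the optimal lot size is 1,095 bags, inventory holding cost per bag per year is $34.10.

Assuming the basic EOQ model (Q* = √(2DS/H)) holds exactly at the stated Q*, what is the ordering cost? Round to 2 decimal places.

Since Q* = (2DS/H)^½, squaring gives Q*²·H = 2DS.
S = Q²H / (2D) = 1,095² × 34.1 / (2 × 74,675) = 273.7647

$273.76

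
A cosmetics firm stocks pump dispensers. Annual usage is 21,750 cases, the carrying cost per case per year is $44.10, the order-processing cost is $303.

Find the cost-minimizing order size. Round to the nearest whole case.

EOQ = √(2DS/H) = √(2 × 21,750 × 303 / 44.1)
    = √(298,877.55) ≈ 546.70

547 cases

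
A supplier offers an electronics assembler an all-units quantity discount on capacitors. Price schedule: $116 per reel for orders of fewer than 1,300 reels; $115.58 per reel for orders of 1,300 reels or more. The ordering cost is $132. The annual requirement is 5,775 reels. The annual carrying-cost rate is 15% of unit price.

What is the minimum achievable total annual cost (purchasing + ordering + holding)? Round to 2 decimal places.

H₁ = 15%×$116 = $17.4000;  H₂ = 15%×$115.58 = $17.3370
EOQ₁ = √(2×5,775×132/17.4000) = 296.01  (< 1,300, feasible at tier 1)
EOQ₂ = √(2×5,775×132/17.3370) = 296.55  (< 1,300 → use Q = 1,300 at tier-2 price)
TC(tier 1 (EOQ₁), Q≈296.0) = $675,050.54
TC(tier 2, Q≈1,300.0) = $679,329.93
Minimum at tier 1 (EOQ₁): $675,050.54

$675,050.54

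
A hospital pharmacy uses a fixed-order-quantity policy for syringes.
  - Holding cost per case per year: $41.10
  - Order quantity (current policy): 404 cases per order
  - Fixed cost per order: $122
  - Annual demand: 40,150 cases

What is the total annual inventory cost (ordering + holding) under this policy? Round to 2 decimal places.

Ordering: D/Q × S = 40,150/404 × $122 = $12,124.50
Holding:  Q/2 × H = 404/2 × $41.1 = $8,302.20
Total = $12,124.50 + $8,302.20 = $20,426.70

$20,426.70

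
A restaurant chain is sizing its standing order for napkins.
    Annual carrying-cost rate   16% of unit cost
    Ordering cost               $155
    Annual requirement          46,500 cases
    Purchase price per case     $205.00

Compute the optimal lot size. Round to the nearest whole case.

H = i·C = 0.16 × $205 = $32.8000 per case-year
Optimal lot size Q* = (2 × 46,500 × $155 / $32.8)^½ ≈ 662.93

663 cases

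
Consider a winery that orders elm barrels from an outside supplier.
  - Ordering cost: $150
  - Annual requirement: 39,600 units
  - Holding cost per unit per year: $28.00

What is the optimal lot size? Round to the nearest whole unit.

Q* = √(2·D·S / H) = √(2·39,600·150 / 28) = √424,285.7 ≈ 651.37

651 units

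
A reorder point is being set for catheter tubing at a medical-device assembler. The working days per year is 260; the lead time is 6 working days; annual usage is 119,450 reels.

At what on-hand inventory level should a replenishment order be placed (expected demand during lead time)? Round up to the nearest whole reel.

Daily demand d = 119,450 / 260 = 459.423 reels/day
Demand during lead time = 459.423 × 6 = 2,756.54
Reorder point = 2,756.54 → round up

2,757 reels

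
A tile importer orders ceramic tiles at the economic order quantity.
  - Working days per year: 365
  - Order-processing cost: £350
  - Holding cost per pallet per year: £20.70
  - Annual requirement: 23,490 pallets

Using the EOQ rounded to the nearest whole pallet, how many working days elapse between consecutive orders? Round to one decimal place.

Q* = √(2·D·S / H) = √(2·23,490·350 / 20.7) = √794,347.8 ≈ 891.26 → Q = 891 pallets
Cycle time = (working days × Q)/D = (365 × 891) / 23,490 = 13.845 days

13.8 days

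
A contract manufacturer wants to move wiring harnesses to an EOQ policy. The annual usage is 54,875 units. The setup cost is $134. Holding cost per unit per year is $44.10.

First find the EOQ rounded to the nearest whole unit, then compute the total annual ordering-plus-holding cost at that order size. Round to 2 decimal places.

$25,466.78

EOQ = √(2DS/H) = √(2 × 54,875 × 134 / 44.1)
    = √(333,480.73) ≈ 577.48 → Q = 577 units
Annual ordering cost = (D/Q)·S = (54,875/577) × 134 = $12,743.93
Annual holding cost  = (Q/2)·H = (577/2) × 44.1 = $12,722.85
Total = $12,743.93 + $12,722.85 = $25,466.78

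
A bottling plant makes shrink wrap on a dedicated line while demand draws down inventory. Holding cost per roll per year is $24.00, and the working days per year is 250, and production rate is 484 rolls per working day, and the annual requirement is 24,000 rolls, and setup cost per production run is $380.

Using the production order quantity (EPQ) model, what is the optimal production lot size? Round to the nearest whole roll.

d = 24,000/250 = 96.0000 rolls/day;  effective holding cost H(1 − d/p) = 24·(1 − 96.0000/484) = 19.23967
Q* = √(2DS / H_eff) = √(2·24,000·380 / 19.23967) ≈ 973.67

974 rolls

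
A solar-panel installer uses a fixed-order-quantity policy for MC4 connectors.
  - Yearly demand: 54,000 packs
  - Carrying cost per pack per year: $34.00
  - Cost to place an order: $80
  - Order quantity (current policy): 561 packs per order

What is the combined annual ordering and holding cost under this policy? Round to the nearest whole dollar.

$17,238

Annual ordering cost = (D/Q)·S = (54,000/561) × 80 = $7,700.53
Annual holding cost  = (Q/2)·H = (561/2) × 34 = $9,537.00
Total = $7,700.53 + $9,537.00 = $17,237.53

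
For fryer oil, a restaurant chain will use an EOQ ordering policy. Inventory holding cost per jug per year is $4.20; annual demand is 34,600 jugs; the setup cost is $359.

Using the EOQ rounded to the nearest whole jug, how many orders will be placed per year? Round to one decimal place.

2DS/H = 2·34,600·359/4.2 = 5,914,952.38
EOQ = √5,914,952.38 ≈ 2,432.07 → Q = 2,432
N = D/Q = 34,600/2,432 ≈ 14.227 orders/yr

14.2 orders per year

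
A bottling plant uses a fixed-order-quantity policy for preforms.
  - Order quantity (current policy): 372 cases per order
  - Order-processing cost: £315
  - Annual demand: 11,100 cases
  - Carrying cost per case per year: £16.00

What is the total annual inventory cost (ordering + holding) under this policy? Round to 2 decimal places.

£12,375.19

Ordering: D/Q × S = 11,100/372 × £315 = £9,399.19
Holding:  Q/2 × H = 372/2 × £16 = £2,976.00
Total = £9,399.19 + £2,976.00 = £12,375.19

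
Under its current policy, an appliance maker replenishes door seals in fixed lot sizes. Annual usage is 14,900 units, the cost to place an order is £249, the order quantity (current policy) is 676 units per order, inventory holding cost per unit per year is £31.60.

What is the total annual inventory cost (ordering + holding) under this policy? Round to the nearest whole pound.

£16,169

Orders/yr = 14,900/676 = 22.041; ordering cost = 22.041 × £249 = £5,488.31
Average inventory = 676/2 = 338; holding cost = 338 × £31.6 = £10,680.80
Total = £5,488.31 + £10,680.80 = £16,169.11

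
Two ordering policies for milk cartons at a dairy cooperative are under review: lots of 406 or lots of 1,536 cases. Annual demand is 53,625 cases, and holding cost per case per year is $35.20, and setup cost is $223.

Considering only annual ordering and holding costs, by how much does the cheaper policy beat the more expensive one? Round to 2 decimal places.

$1,780.73

TC(Q) = (D/Q)S + (Q/2)H
TC(406) = (53,625/406)×223 + (406/2)×35.2 = $36,599.73
TC(1,536) = (53,625/1,536)×223 + (1,536/2)×35.2 = $34,819.00
Cheaper: Q = 1,536.  Difference = $1,780.73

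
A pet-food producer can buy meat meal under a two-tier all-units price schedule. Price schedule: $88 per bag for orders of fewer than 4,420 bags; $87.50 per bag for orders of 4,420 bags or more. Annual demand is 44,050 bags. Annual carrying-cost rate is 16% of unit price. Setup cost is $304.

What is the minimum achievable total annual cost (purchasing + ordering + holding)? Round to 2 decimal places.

H₁ = 16%×$88 = $14.0800;  H₂ = 16%×$87.50 = $14.0000
EOQ₁ = √(2×44,050×304/14.0800) = 1,379.19  (< 4,420, feasible at tier 1)
EOQ₂ = √(2×44,050×304/14.0000) = 1,383.12  (< 4,420 → use Q = 4,420 at tier-2 price)
TC(tier 1 (EOQ₁), Q≈1,379.2) = $3,895,818.96
TC(tier 2, Q≈4,420.0) = $3,888,344.68
Minimum at tier 2: $3,888,344.68

$3,888,344.68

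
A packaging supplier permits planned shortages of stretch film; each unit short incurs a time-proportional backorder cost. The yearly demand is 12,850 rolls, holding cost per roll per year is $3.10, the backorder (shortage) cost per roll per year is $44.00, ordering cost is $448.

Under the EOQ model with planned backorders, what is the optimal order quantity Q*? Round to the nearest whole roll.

Q* = √(2DS/H) · √((H + b)/b)
   = √(2 × 12,850 × 448 / 3.1) · √((3.1 + 44) / 44)
   = 1,927.191 × 1.0346 ≈ 1,993.93

1,994 rolls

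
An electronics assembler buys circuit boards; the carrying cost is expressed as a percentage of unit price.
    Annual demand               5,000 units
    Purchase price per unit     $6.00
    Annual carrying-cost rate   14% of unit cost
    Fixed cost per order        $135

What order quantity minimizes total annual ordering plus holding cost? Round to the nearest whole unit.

H = i·C = 0.14 × $6 = $0.8400 per unit-year
Q* = √(2·D·S / H) = √(2·5,000·135 / 0.84) = √1,607,142.9 ≈ 1,267.73

1,268 units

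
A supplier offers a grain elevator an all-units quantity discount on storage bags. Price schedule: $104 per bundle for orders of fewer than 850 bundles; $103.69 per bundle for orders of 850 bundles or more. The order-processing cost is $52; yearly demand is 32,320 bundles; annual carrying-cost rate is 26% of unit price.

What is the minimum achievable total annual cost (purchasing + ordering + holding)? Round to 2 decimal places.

$3,364,695.77

H₁ = 26%×$104 = $27.0400;  H₂ = 26%×$103.69 = $26.9594
EOQ₁ = √(2×32,320×52/27.0400) = 352.57  (< 850, feasible at tier 1)
EOQ₂ = √(2×32,320×52/26.9594) = 353.10  (< 850 → use Q = 850 at tier-2 price)
TC(tier 1 (EOQ₁), Q≈352.6) = $3,370,813.57
TC(tier 2, Q≈850.0) = $3,364,695.77
Minimum at tier 2: $3,364,695.77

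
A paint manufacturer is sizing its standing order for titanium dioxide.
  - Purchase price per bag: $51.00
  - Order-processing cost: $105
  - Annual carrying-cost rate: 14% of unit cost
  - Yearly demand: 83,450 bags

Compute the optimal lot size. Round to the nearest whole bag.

H = i·C = 0.14 × $51 = $7.1400 per bag-year
Optimal lot size Q* = (2 × 83,450 × $105 / $7.14)^½ ≈ 1,566.66

1,567 bags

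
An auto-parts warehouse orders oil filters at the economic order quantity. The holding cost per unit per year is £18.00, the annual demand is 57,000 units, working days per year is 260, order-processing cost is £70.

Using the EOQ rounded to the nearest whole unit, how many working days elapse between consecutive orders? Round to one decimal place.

3.0 days

EOQ = √(2DS/H) = √(2 × 57,000 × 70 / 18)
    = √(443,333.33) ≈ 665.83 → Q = 666 units
Cycle time = (working days × Q)/D = (260 × 666) / 57,000 = 3.038 days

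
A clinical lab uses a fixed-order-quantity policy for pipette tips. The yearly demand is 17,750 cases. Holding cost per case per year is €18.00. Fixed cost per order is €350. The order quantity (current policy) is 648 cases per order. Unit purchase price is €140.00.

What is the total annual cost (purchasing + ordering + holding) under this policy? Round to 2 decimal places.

€2,500,419.19

Annual ordering cost = (D/Q)·S = (17,750/648) × 350 = €9,587.19
Annual holding cost  = (Q/2)·H = (648/2) × 18 = €5,832.00
Purchase cost = D·C = 17,750 × 140 = €2,485,000.00
Total = €9,587.19 + €5,832.00 + €2,485,000.00 = €2,500,419.19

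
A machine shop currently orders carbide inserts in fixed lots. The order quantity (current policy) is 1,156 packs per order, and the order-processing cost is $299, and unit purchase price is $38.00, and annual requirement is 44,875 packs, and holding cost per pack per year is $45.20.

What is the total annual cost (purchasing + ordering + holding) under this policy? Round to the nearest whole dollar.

$1,742,983

Orders/yr = 44,875/1,156 = 38.819; ordering cost = 38.819 × $299 = $11,606.94
Average inventory = 1,156/2 = 578; holding cost = 578 × $45.2 = $26,125.60
Purchase cost = D·C = 44,875 × 38 = $1,705,250.00
Total = $11,606.94 + $26,125.60 + $1,705,250.00 = $1,742,982.54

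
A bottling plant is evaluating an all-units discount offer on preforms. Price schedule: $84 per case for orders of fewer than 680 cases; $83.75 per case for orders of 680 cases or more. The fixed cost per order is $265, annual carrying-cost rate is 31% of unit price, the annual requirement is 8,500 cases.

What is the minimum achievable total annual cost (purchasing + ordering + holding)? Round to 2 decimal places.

$724,014.75

H₁ = 31%×$84 = $26.0400;  H₂ = 31%×$83.75 = $25.9625
EOQ₁ = √(2×8,500×265/26.0400) = 415.94  (< 680, feasible at tier 1)
EOQ₂ = √(2×8,500×265/25.9625) = 416.56  (< 680 → use Q = 680 at tier-2 price)
TC(tier 1 (EOQ₁), Q≈415.9) = $724,830.98
TC(tier 2, Q≈680.0) = $724,014.75
Minimum at tier 2: $724,014.75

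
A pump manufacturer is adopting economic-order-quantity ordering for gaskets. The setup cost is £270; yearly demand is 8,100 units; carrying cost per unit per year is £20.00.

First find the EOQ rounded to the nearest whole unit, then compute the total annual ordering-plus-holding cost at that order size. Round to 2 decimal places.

2DS/H = 2·8,100·270/20 = 218,700.00
EOQ = √218,700.00 ≈ 467.65 → Q = 468 units
Orders/yr = 8,100/468 = 17.308; ordering cost = 17.308 × £270 = £4,673.08
Average inventory = 468/2 = 234; holding cost = 234 × £20 = £4,680.00
Total = £4,673.08 + £4,680.00 = £9,353.08

£9,353.08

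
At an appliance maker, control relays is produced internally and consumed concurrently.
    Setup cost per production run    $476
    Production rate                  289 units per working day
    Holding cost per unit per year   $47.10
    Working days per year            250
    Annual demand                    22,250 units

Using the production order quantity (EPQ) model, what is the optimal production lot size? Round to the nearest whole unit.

806 units

Daily demand d = 22,250/250 = 89.000; p = 289; 1 − d/p = 0.69204
EPQ = √(2DS / (H(1 − d/p)))
    = √(2 × 22,250 × 476 / (47.1 × 0.69204)) ≈ 806.13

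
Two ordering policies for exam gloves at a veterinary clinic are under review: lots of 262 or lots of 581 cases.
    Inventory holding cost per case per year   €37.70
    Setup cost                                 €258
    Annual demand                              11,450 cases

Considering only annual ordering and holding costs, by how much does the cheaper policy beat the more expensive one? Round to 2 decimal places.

€177.53

Annual cost at Q: ordering D·S/Q plus holding Q·H/2.
TC(262) = (11,450/262)×258 + (262/2)×37.7 = €16,213.89
TC(581) = (11,450/581)×258 + (581/2)×37.7 = €16,036.36
Lots of 581 are cheaper by €177.53.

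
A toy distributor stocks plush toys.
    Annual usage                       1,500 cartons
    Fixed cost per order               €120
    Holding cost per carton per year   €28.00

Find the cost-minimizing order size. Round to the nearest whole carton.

113 cartons

2DS/H = 2·1,500·120/28 = 12,857.14
EOQ = √12,857.14 ≈ 113.39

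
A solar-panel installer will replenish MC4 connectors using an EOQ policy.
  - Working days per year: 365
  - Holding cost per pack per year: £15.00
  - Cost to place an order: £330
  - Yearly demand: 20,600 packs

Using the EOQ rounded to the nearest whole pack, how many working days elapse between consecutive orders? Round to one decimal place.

2DS/H = 2·20,600·330/15 = 906,400.00
EOQ = √906,400.00 ≈ 952.05 → Q = 952 packs
Cycle time = (working days × Q)/D = (365 × 952) / 20,600 = 16.868 days

16.9 days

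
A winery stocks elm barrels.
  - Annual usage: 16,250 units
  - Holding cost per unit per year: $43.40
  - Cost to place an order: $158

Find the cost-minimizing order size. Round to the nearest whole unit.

344 units

Q* = √(2·D·S / H) = √(2·16,250·158 / 43.4) = √118,318.0 ≈ 343.97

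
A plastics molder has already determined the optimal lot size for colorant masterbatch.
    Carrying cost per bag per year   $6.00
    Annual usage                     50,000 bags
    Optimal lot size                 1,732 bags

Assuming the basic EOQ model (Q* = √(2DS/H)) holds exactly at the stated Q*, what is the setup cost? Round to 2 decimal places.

Since Q* = (2DS/H)^½, squaring gives Q*²·H = 2DS.
S = Q²H / (2D) = 1,732² × 6 / (2 × 50,000) = 179.9894

$179.99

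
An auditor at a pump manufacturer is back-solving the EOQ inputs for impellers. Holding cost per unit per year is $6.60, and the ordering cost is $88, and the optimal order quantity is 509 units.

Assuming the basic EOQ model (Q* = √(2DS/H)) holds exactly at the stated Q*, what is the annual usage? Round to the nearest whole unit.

EOQ relation: Q² = 2DS/H, so rearrange for the unknown.
D = Q²H / (2S) = 509² × 6.6 / (2 × 88) = 9,715.54

9,716 units per year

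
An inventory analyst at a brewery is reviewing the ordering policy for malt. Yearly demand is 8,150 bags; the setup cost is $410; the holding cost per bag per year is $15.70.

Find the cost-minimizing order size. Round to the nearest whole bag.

2DS/H = 2·8,150·410/15.7 = 425,668.79
EOQ = √425,668.79 ≈ 652.43

652 bags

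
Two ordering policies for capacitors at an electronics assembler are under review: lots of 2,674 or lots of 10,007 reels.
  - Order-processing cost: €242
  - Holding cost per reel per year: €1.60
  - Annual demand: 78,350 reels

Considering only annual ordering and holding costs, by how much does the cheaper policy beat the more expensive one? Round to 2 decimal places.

Annual cost at Q: ordering D·S/Q plus holding Q·H/2.
TC(2,674) = (78,350/2,674)×242 + (2,674/2)×1.6 = €9,229.96
TC(10,007) = (78,350/10,007)×242 + (10,007/2)×1.6 = €9,900.34
|ΔTC| = |€9,229.96 − €9,900.34| = €670.38

€670.38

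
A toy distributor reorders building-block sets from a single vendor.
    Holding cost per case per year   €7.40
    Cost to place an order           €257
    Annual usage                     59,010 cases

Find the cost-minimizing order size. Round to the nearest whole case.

2,025 cases

Optimal lot size Q* = (2 × 59,010 × €257 / €7.4)^½ ≈ 2,024.55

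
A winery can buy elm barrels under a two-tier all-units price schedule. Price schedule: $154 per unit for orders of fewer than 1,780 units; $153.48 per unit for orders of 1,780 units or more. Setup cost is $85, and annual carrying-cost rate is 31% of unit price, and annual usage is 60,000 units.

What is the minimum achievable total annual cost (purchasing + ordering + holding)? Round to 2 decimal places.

$9,254,010.30

H₁ = 31%×$154 = $47.7400;  H₂ = 31%×$153.48 = $47.5788
EOQ₁ = √(2×60,000×85/47.7400) = 462.23  (< 1,780, feasible at tier 1)
EOQ₂ = √(2×60,000×85/47.5788) = 463.01  (< 1,780 → use Q = 1,780 at tier-2 price)
TC(tier 1 (EOQ₁), Q≈462.2) = $9,262,066.90
TC(tier 2, Q≈1,780.0) = $9,254,010.30
Minimum at tier 2: $9,254,010.30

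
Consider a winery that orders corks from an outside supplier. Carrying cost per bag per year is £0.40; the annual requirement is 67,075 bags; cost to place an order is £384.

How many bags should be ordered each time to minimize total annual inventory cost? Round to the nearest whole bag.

11,348 bags

2DS/H = 2·67,075·384/0.4 = 128,784,000.00
EOQ = √128,784,000.00 ≈ 11,348.30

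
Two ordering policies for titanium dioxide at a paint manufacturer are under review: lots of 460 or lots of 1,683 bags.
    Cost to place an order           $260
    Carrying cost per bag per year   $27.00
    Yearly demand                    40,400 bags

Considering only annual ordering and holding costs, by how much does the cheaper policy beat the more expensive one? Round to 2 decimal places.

Annual cost at Q: ordering D·S/Q plus holding Q·H/2.
TC(460) = (40,400/460)×260 + (460/2)×27 = $29,044.78
TC(1,683) = (40,400/1,683)×260 + (1,683/2)×27 = $28,961.74
Lots of 1,683 are cheaper by $83.05.

$83.05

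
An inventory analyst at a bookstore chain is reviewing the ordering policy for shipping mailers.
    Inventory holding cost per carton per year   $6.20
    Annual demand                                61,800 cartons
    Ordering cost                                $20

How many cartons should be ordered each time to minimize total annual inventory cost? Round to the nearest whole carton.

Q* = √(2·D·S / H) = √(2·61,800·20 / 6.2) = √398,709.7 ≈ 631.43

631 cartons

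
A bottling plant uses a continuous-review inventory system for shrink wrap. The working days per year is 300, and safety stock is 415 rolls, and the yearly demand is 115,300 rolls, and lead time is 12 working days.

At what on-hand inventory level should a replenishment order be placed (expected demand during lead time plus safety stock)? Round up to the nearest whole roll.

5,027 rolls

Daily demand d = 115,300 / 300 = 384.333 rolls/day
Demand during lead time = 384.333 × 12 = 4,612.00
Reorder point = 4,612.00 + 415 = 5,027.00 → round up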